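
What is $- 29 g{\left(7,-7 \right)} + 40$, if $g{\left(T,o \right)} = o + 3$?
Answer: $156$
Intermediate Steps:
$g{\left(T,o \right)} = 3 + o$
$- 29 g{\left(7,-7 \right)} + 40 = - 29 \left(3 - 7\right) + 40 = \left(-29\right) \left(-4\right) + 40 = 116 + 40 = 156$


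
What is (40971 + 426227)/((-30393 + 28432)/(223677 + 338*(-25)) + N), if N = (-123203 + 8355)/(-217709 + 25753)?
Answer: 130418050257962/164472735 ≈ 7.9295e+5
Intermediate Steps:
N = 776/1297 (N = -114848/(-191956) = -114848*(-1/191956) = 776/1297 ≈ 0.59830)
(40971 + 426227)/((-30393 + 28432)/(223677 + 338*(-25)) + N) = (40971 + 426227)/((-30393 + 28432)/(223677 + 338*(-25)) + 776/1297) = 467198/(-1961/(223677 - 8450) + 776/1297) = 467198/(-1961/215227 + 776/1297) = 467198/(164472735/279149419) = 467198*(279149419/164472735) = 130418050257962/164472735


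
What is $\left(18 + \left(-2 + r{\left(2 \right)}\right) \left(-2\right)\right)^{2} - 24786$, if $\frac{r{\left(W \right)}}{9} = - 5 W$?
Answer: $16018$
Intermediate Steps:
$r{\left(W \right)} = - 45 W$ ($r{\left(W \right)} = 9 \left(- 5 W\right) = - 45 W$)
$\left(18 + \left(-2 + r{\left(2 \right)}\right) \left(-2\right)\right)^{2} - 24786 = \left(18 + \left(-2 - 90\right) \left(-2\right)\right)^{2} - 24786 = \left(18 - -184\right)^{2} - 24786 = \left(18 + 184\right)^{2} - 24786 = 202^{2} - 24786 = 40804 - 24786 = 16018$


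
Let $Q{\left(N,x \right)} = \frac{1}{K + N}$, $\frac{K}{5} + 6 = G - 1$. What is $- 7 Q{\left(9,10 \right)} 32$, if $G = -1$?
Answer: $\frac{224}{31} \approx 7.2258$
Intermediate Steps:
$K = -40$ ($K = -30 + 5 \left(-1 - 1\right) = -30 + 5 \left(-2\right) = -30 - 10 = -40$)
$Q{\left(N,x \right)} = \frac{1}{-40 + N}$
$- 7 Q{\left(9,10 \right)} 32 = - \frac{7}{-40 + 9} \cdot 32 = - \frac{7}{-31} \cdot 32 = \left(-7\right) \left(- \frac{1}{31}\right) 32 = \frac{7}{31} \cdot 32 = \frac{224}{31}$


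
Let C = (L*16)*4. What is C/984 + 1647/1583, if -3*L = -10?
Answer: 734383/584127 ≈ 1.2572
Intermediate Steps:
L = 10/3 (L = -⅓*(-10) = 10/3 ≈ 3.3333)
C = 640/3 (C = ((10/3)*16)*4 = (160/3)*4 = 640/3 ≈ 213.33)
C/984 + 1647/1583 = (640/3)/984 + 1647/1583 = (640/3)*(1/984) + 1647*(1/1583) = 80/369 + 1647/1583 = 734383/584127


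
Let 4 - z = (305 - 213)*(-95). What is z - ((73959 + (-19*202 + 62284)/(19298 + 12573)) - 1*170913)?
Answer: 3368642512/31871 ≈ 1.0570e+5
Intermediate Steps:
z = 8744 (z = 4 - (305 - 213)*(-95) = 4 - 92*(-95) = 4 - 1*(-8740) = 4 + 8740 = 8744)
z - ((73959 + (-19*202 + 62284)/(19298 + 12573)) - 1*170913) = 8744 - ((73959 + (-19*202 + 62284)/(19298 + 12573)) - 1*170913) = 8744 - ((73959 + (-3838 + 62284)/31871) - 170913) = 8744 - ((73959 + 58446*(1/31871)) - 170913) = 8744 - ((73959 + 58446/31871) - 170913) = 8744 - (2357205735/31871 - 170913) = 8744 - 1*(-3089962488/31871) = 8744 + 3089962488/31871 = 3368642512/31871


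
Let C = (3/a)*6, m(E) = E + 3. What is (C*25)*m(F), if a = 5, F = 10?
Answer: 1170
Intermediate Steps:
m(E) = 3 + E
C = 18/5 (C = (3/5)*6 = (3*(⅕))*6 = (⅗)*6 = 18/5 ≈ 3.6000)
(C*25)*m(F) = ((18/5)*25)*(3 + 10) = 90*13 = 1170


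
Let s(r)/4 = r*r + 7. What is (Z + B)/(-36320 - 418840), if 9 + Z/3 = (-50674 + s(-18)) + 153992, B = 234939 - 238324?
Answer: -155257/227580 ≈ -0.68221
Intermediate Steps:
B = -3385
s(r) = 28 + 4*r² (s(r) = 4*(r*r + 7) = 4*(r² + 7) = 4*(7 + r²) = 28 + 4*r²)
Z = 313899 (Z = -27 + 3*((-50674 + (28 + 4*(-18)²)) + 153992) = -27 + 3*((-50674 + (28 + 4*324)) + 153992) = -27 + 3*((-50674 + (28 + 1296)) + 153992) = -27 + 3*((-50674 + 1324) + 153992) = -27 + 3*(-49350 + 153992) = -27 + 3*104642 = -27 + 313926 = 313899)
(Z + B)/(-36320 - 418840) = (313899 - 3385)/(-36320 - 418840) = 310514/(-455160) = 310514*(-1/455160) = -155257/227580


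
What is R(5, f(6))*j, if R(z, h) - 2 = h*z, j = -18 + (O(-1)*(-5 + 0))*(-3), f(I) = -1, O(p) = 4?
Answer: -126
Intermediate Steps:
j = 42 (j = -18 + (4*(-5 + 0))*(-3) = -18 + (4*(-5))*(-3) = -18 - 20*(-3) = -18 + 60 = 42)
R(z, h) = 2 + h*z
R(5, f(6))*j = (2 - 1*5)*42 = (2 - 5)*42 = -3*42 = -126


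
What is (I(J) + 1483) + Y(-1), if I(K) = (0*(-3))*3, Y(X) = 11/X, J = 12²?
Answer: 1472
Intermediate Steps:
J = 144
I(K) = 0 (I(K) = 0*3 = 0)
(I(J) + 1483) + Y(-1) = (0 + 1483) + 11/(-1) = 1483 + 11*(-1) = 1483 - 11 = 1472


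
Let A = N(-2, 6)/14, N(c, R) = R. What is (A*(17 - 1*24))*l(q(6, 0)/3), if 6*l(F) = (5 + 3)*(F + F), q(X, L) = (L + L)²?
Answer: 0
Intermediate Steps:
q(X, L) = 4*L² (q(X, L) = (2*L)² = 4*L²)
A = 3/7 (A = 6/14 = 6*(1/14) = 3/7 ≈ 0.42857)
l(F) = 8*F/3 (l(F) = ((5 + 3)*(F + F))/6 = (8*(2*F))/6 = (16*F)/6 = 8*F/3)
(A*(17 - 1*24))*l(q(6, 0)/3) = (3*(17 - 1*24)/7)*(8*((4*0²)/3)/3) = (3*(17 - 24)/7)*(8*((4*0)*(⅓))/3) = ((3/7)*(-7))*(8*(0*(⅓))/3) = -8*0 = -3*0 = 0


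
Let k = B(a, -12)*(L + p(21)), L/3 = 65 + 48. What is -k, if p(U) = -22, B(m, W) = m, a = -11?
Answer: 3487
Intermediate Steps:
L = 339 (L = 3*(65 + 48) = 3*113 = 339)
k = -3487 (k = -11*(339 - 22) = -11*317 = -3487)
-k = -1*(-3487) = 3487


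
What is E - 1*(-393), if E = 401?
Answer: 794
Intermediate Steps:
E - 1*(-393) = 401 - 1*(-393) = 401 + 393 = 794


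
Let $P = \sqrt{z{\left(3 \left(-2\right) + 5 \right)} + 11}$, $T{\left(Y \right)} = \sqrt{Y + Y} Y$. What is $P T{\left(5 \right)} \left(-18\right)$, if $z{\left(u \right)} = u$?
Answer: $-900$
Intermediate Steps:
$T{\left(Y \right)} = \sqrt{2} Y^{\frac{3}{2}}$ ($T{\left(Y \right)} = \sqrt{2 Y} Y = \sqrt{2} \sqrt{Y} Y = \sqrt{2} Y^{\frac{3}{2}}$)
$P = \sqrt{10}$ ($P = \sqrt{\left(3 \left(-2\right) + 5\right) + 11} = \sqrt{\left(-6 + 5\right) + 11} = \sqrt{-1 + 11} = \sqrt{10} \approx 3.1623$)
$P T{\left(5 \right)} \left(-18\right) = \sqrt{10} \sqrt{2} \cdot 5^{\frac{3}{2}} \left(-18\right) = \sqrt{10} \sqrt{2} \cdot 5 \sqrt{5} \left(-18\right) = \sqrt{10} \cdot 5 \sqrt{10} \left(-18\right) = 50 \left(-18\right) = -900$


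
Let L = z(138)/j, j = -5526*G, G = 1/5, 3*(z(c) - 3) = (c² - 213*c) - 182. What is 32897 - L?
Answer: 545313851/16578 ≈ 32894.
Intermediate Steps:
z(c) = -173/3 - 71*c + c²/3 (z(c) = 3 + ((c² - 213*c) - 182)/3 = 3 + (-182 + c² - 213*c)/3 = 3 + (-182/3 - 71*c + c²/3) = -173/3 - 71*c + c²/3)
G = ⅕ ≈ 0.20000
j = -5526/5 (j = -5526*⅕ = -5526/5 ≈ -1105.2)
L = 52615/16578 (L = (-173/3 - 71*138 + (⅓)*138²)/(-5526/5) = (-173/3 - 9798 + (⅓)*19044)*(-5/5526) = (-173/3 - 9798 + 6348)*(-5/5526) = -10523/3*(-5/5526) = 52615/16578 ≈ 3.1738)
32897 - L = 32897 - 1*52615/16578 = 32897 - 52615/16578 = 545313851/16578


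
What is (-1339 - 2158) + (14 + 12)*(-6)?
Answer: -3653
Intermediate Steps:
(-1339 - 2158) + (14 + 12)*(-6) = -3497 + 26*(-6) = -3497 - 156 = -3653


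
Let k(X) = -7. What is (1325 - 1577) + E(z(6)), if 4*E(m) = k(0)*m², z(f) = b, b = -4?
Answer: -280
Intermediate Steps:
z(f) = -4
E(m) = -7*m²/4 (E(m) = (-7*m²)/4 = -7*m²/4)
(1325 - 1577) + E(z(6)) = (1325 - 1577) - 7/4*(-4)² = -252 - 7/4*16 = -252 - 28 = -280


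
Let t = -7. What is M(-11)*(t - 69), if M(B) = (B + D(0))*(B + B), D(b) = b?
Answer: -18392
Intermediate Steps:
M(B) = 2*B² (M(B) = (B + 0)*(B + B) = B*(2*B) = 2*B²)
M(-11)*(t - 69) = (2*(-11)²)*(-7 - 69) = (2*121)*(-76) = 242*(-76) = -18392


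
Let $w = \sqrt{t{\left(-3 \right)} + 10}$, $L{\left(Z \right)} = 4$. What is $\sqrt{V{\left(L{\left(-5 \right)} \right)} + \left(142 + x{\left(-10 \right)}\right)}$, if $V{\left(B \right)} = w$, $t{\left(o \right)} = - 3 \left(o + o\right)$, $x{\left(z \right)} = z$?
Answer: $\sqrt{132 + 2 \sqrt{7}} \approx 11.717$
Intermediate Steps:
$t{\left(o \right)} = - 6 o$ ($t{\left(o \right)} = - 3 \cdot 2 o = - 6 o$)
$w = 2 \sqrt{7}$ ($w = \sqrt{\left(-6\right) \left(-3\right) + 10} = \sqrt{18 + 10} = \sqrt{28} = 2 \sqrt{7} \approx 5.2915$)
$V{\left(B \right)} = 2 \sqrt{7}$
$\sqrt{V{\left(L{\left(-5 \right)} \right)} + \left(142 + x{\left(-10 \right)}\right)} = \sqrt{2 \sqrt{7} + \left(142 - 10\right)} = \sqrt{2 \sqrt{7} + 132} = \sqrt{132 + 2 \sqrt{7}}$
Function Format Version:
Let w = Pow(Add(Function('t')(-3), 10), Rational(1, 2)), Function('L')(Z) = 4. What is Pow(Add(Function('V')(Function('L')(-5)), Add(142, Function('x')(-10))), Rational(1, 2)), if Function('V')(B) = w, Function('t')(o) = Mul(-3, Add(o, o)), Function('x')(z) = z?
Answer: Pow(Add(132, Mul(2, Pow(7, Rational(1, 2)))), Rational(1, 2)) ≈ 11.717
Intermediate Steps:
Function('t')(o) = Mul(-6, o) (Function('t')(o) = Mul(-3, Mul(2, o)) = Mul(-6, o))
w = Mul(2, Pow(7, Rational(1, 2))) (w = Pow(Add(Mul(-6, -3), 10), Rational(1, 2)) = Pow(Add(18, 10), Rational(1, 2)) = Pow(28, Rational(1, 2)) = Mul(2, Pow(7, Rational(1, 2))) ≈ 5.2915)
Function('V')(B) = Mul(2, Pow(7, Rational(1, 2)))
Pow(Add(Function('V')(Function('L')(-5)), Add(142, Function('x')(-10))), Rational(1, 2)) = Pow(Add(Mul(2, Pow(7, Rational(1, 2))), Add(142, -10)), Rational(1, 2)) = Pow(Add(Mul(2, Pow(7, Rational(1, 2))), 132), Rational(1, 2)) = Pow(Add(132, Mul(2, Pow(7, Rational(1, 2)))), Rational(1, 2))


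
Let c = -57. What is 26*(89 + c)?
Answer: 832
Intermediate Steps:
26*(89 + c) = 26*(89 - 57) = 26*32 = 832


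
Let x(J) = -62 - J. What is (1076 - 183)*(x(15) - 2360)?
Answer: -2176241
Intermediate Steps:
(1076 - 183)*(x(15) - 2360) = (1076 - 183)*((-62 - 1*15) - 2360) = 893*((-62 - 15) - 2360) = 893*(-77 - 2360) = 893*(-2437) = -2176241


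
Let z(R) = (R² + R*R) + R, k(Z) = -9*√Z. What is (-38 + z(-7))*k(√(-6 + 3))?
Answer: -477*(-3)^(¼) ≈ -443.9 - 443.9*I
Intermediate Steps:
z(R) = R + 2*R² (z(R) = (R² + R²) + R = 2*R² + R = R + 2*R²)
(-38 + z(-7))*k(√(-6 + 3)) = (-38 - 7*(1 + 2*(-7)))*(-9*(-6 + 3)^(¼)) = (-38 - 7*(1 - 14))*(-9*(-3)^(¼)) = (-38 - 7*(-13))*(-9*3^(¼)*√I) = (-38 + 91)*(-9*3^(¼)*√I) = 53*(-9*3^(¼)*√I) = -477*3^(¼)*√I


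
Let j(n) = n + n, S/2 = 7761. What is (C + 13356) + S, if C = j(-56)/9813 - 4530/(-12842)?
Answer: 1819603292987/63009273 ≈ 28878.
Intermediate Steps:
S = 15522 (S = 2*7761 = 15522)
j(n) = 2*n
C = 21507293/63009273 (C = (2*(-56))/9813 - 4530/(-12842) = -112*1/9813 - 4530*(-1/12842) = -112/9813 + 2265/6421 = 21507293/63009273 ≈ 0.34134)
(C + 13356) + S = (21507293/63009273 + 13356) + 15522 = 841573357481/63009273 + 15522 = 1819603292987/63009273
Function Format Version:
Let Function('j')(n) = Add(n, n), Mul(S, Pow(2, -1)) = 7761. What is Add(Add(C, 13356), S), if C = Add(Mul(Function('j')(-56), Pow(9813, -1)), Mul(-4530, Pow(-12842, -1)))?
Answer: Rational(1819603292987, 63009273) ≈ 28878.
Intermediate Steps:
S = 15522 (S = Mul(2, 7761) = 15522)
Function('j')(n) = Mul(2, n)
C = Rational(21507293, 63009273) (C = Add(Mul(Mul(2, -56), Pow(9813, -1)), Mul(-4530, Pow(-12842, -1))) = Add(Mul(-112, Rational(1, 9813)), Mul(-4530, Rational(-1, 12842))) = Add(Rational(-112, 9813), Rational(2265, 6421)) = Rational(21507293, 63009273) ≈ 0.34134)
Add(Add(C, 13356), S) = Add(Add(Rational(21507293, 63009273), 13356), 15522) = Add(Rational(841573357481, 63009273), 15522) = Rational(1819603292987, 63009273)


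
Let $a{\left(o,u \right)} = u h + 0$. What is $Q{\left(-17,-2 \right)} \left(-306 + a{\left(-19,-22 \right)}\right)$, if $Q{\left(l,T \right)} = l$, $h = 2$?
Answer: $5950$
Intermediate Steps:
$a{\left(o,u \right)} = 2 u$ ($a{\left(o,u \right)} = u 2 + 0 = 2 u + 0 = 2 u$)
$Q{\left(-17,-2 \right)} \left(-306 + a{\left(-19,-22 \right)}\right) = - 17 \left(-306 + 2 \left(-22\right)\right) = - 17 \left(-306 - 44\right) = \left(-17\right) \left(-350\right) = 5950$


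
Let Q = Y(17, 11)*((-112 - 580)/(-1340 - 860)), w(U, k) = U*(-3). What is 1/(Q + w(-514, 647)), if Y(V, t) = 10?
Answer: 55/84983 ≈ 0.00064719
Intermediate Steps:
w(U, k) = -3*U
Q = 173/55 (Q = 10*((-112 - 580)/(-1340 - 860)) = 10*(-692/(-2200)) = 10*(-692*(-1/2200)) = 10*(173/550) = 173/55 ≈ 3.1455)
1/(Q + w(-514, 647)) = 1/(173/55 - 3*(-514)) = 1/(173/55 + 1542) = 1/(84983/55) = 55/84983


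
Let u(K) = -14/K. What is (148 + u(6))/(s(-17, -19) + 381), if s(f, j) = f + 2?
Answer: 437/1098 ≈ 0.39800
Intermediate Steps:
s(f, j) = 2 + f
(148 + u(6))/(s(-17, -19) + 381) = (148 - 14/6)/((2 - 17) + 381) = (148 - 14*⅙)/(-15 + 381) = (148 - 7/3)/366 = (437/3)*(1/366) = 437/1098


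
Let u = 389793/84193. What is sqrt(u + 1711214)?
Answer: sqrt(12129906945588335)/84193 ≈ 1308.1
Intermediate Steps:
u = 389793/84193 (u = 389793*(1/84193) = 389793/84193 ≈ 4.6298)
sqrt(u + 1711214) = sqrt(389793/84193 + 1711214) = sqrt(144072630095/84193) = sqrt(12129906945588335)/84193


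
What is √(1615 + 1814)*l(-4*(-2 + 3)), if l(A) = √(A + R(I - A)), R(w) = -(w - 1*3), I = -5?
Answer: 0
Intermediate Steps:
R(w) = 3 - w (R(w) = -(w - 3) = -(-3 + w) = 3 - w)
l(A) = √(8 + 2*A) (l(A) = √(A + (3 - (-5 - A))) = √(A + (3 + (5 + A))) = √(A + (8 + A)) = √(8 + 2*A))
√(1615 + 1814)*l(-4*(-2 + 3)) = √(1615 + 1814)*√(8 + 2*(-4*(-2 + 3))) = √3429*√(8 + 2*(-4*1)) = (3*√381)*√(8 + 2*(-4)) = (3*√381)*√(8 - 8) = (3*√381)*√0 = (3*√381)*0 = 0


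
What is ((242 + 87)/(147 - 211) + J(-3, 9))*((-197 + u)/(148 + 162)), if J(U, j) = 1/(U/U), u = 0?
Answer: 10441/3968 ≈ 2.6313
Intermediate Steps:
J(U, j) = 1 (J(U, j) = 1/1 = 1)
((242 + 87)/(147 - 211) + J(-3, 9))*((-197 + u)/(148 + 162)) = ((242 + 87)/(147 - 211) + 1)*((-197 + 0)/(148 + 162)) = (329/(-64) + 1)*(-197/310) = (329*(-1/64) + 1)*(-197*1/310) = (-329/64 + 1)*(-197/310) = -265/64*(-197/310) = 10441/3968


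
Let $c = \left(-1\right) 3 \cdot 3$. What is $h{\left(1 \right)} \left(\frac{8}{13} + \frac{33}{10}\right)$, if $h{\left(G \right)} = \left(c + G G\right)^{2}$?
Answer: $\frac{16288}{65} \approx 250.58$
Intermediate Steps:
$c = -9$ ($c = \left(-3\right) 3 = -9$)
$h{\left(G \right)} = \left(-9 + G^{2}\right)^{2}$ ($h{\left(G \right)} = \left(-9 + G G\right)^{2} = \left(-9 + G^{2}\right)^{2}$)
$h{\left(1 \right)} \left(\frac{8}{13} + \frac{33}{10}\right) = \left(-9 + 1^{2}\right)^{2} \left(\frac{8}{13} + \frac{33}{10}\right) = \left(-9 + 1\right)^{2} \left(8 \cdot \frac{1}{13} + 33 \cdot \frac{1}{10}\right) = \left(-8\right)^{2} \left(\frac{8}{13} + \frac{33}{10}\right) = 64 \cdot \frac{509}{130} = \frac{16288}{65}$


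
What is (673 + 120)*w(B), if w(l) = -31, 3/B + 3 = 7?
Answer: -24583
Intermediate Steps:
B = 3/4 (B = 3/(-3 + 7) = 3/4 ≈ 0.75000)
(673 + 120)*w(B) = (673 + 120)*(-31) = 793*(-31) = -24583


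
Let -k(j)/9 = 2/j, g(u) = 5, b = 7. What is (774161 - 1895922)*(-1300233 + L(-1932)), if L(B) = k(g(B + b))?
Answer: 7292773543263/5 ≈ 1.4586e+12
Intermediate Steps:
k(j) = -18/j
L(B) = -18/5
(774161 - 1895922)*(-1300233 + L(-1932)) = (774161 - 1895922)*(-1300233 - 18/5) = -1121761*(-6501183/5) = 7292773543263/5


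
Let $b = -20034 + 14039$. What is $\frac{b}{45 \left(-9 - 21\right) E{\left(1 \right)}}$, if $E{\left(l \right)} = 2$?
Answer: $\frac{1199}{540} \approx 2.2204$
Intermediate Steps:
$b = -5995$
$\frac{b}{45 \left(-9 - 21\right) E{\left(1 \right)}} = - \frac{5995}{45 \left(-9 - 21\right) 2} = - \frac{5995}{45 \left(-30\right) 2} = - \frac{5995}{\left(-1350\right) 2} = - \frac{5995}{-2700} = \left(-5995\right) \left(- \frac{1}{2700}\right) = \frac{1199}{540}$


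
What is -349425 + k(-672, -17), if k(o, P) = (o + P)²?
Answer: 125296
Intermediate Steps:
k(o, P) = (P + o)²
-349425 + k(-672, -17) = -349425 + (-17 - 672)² = -349425 + (-689)² = -349425 + 474721 = 125296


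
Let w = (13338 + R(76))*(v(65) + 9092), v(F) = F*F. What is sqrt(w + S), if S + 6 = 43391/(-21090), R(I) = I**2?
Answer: sqrt(113216865559013010)/21090 ≈ 15954.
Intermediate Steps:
v(F) = F**2
w = 254541138 (w = (13338 + 76**2)*(65**2 + 9092) = (13338 + 5776)*(4225 + 9092) = 19114*13317 = 254541138)
S = -169931/21090 (S = -6 + 43391/(-21090) = -6 + 43391*(-1/21090) = -6 - 43391/21090 = -169931/21090 ≈ -8.0574)
sqrt(w + S) = sqrt(254541138 - 169931/21090) = sqrt(5368272430489/21090) = sqrt(113216865559013010)/21090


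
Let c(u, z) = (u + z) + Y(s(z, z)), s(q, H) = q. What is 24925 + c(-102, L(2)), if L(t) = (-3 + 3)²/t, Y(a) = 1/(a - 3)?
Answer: 74468/3 ≈ 24823.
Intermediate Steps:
Y(a) = 1/(-3 + a)
L(t) = 0 (L(t) = 0²/t = 0/t = 0)
c(u, z) = u + z + 1/(-3 + z) (c(u, z) = (u + z) + 1/(-3 + z) = u + z + 1/(-3 + z))
24925 + c(-102, L(2)) = 24925 + (1 + (-3 + 0)*(-102 + 0))/(-3 + 0) = 24925 + (1 - 3*(-102))/(-3) = 24925 - (1 + 306)/3 = 24925 - ⅓*307 = 24925 - 307/3 = 74468/3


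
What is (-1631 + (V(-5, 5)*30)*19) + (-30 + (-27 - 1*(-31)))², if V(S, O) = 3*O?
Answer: 7595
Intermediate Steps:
(-1631 + (V(-5, 5)*30)*19) + (-30 + (-27 - 1*(-31)))² = (-1631 + ((3*5)*30)*19) + (-30 + (-27 - 1*(-31)))² = (-1631 + (15*30)*19) + (-30 + (-27 + 31))² = (-1631 + 450*19) + (-30 + 4)² = (-1631 + 8550) + (-26)² = 6919 + 676 = 7595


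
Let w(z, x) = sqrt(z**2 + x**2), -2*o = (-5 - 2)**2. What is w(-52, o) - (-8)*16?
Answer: 128 + sqrt(13217)/2 ≈ 185.48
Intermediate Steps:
o = -49/2 (o = -(-5 - 2)**2/2 = -1/2*(-7)**2 = -1/2*49 = -49/2 ≈ -24.500)
w(z, x) = sqrt(x**2 + z**2)
w(-52, o) - (-8)*16 = sqrt((-49/2)**2 + (-52)**2) - (-8)*16 = sqrt(2401/4 + 2704) - 1*(-128) = sqrt(13217/4) + 128 = sqrt(13217)/2 + 128 = 128 + sqrt(13217)/2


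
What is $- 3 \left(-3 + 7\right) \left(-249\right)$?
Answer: $2988$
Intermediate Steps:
$- 3 \left(-3 + 7\right) \left(-249\right) = \left(-3\right) 4 \left(-249\right) = \left(-12\right) \left(-249\right) = 2988$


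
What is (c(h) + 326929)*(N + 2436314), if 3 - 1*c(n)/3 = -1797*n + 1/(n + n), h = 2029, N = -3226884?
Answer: -18070253785692955/2029 ≈ -8.9060e+12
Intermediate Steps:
c(n) = 9 + 5391*n - 3/(2*n) (c(n) = 9 - 3*(-1797*n + 1/(n + n)) = 9 - 3*(-1797*n + 1/(2*n)) = 9 - 3*(1/(2*n) - 1797*n) = 9 + (5391*n - 3/(2*n)) = 9 + 5391*n - 3/(2*n))
(c(h) + 326929)*(N + 2436314) = ((9 + 5391*2029 - 3/2/2029) + 326929)*(-3226884 + 2436314) = ((9 + 10938339 - 3/2*1/2029) + 326929)*(-790570) = ((9 + 10938339 - 3/4058) + 326929)*(-790570) = (44387816181/4058 + 326929)*(-790570) = (45714494063/4058)*(-790570) = -18070253785692955/2029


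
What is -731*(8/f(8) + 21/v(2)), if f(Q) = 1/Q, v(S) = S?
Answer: -108919/2 ≈ -54460.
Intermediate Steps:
-731*(8/f(8) + 21/v(2)) = -731*(8/(1/8) + 21/2) = -731*(8/(⅛) + 21*(½)) = -731*(8*8 + 21/2) = -731*(64 + 21/2) = -731*149/2 = -108919/2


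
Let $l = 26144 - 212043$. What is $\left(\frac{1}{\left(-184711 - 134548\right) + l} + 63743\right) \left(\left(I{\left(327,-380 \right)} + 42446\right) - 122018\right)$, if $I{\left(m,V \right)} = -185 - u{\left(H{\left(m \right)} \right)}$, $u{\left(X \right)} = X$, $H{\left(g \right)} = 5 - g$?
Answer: $- \frac{2557829749627955}{505158} \approx -5.0634 \cdot 10^{9}$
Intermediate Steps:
$l = -185899$ ($l = 26144 - 212043 = -185899$)
$I{\left(m,V \right)} = -190 + m$ ($I{\left(m,V \right)} = -185 - \left(5 - m\right) = -185 + \left(-5 + m\right) = -190 + m$)
$\left(\frac{1}{\left(-184711 - 134548\right) + l} + 63743\right) \left(\left(I{\left(327,-380 \right)} + 42446\right) - 122018\right) = \left(\frac{1}{\left(-184711 - 134548\right) - 185899} + 63743\right) \left(\left(\left(-190 + 327\right) + 42446\right) - 122018\right) = \left(\frac{1}{-319259 - 185899} + 63743\right) \left(\left(137 + 42446\right) - 122018\right) = \left(\frac{1}{-505158} + 63743\right) \left(42583 - 122018\right) = \left(- \frac{1}{505158} + 63743\right) \left(-79435\right) = \frac{32200286393}{505158} \left(-79435\right) = - \frac{2557829749627955}{505158}$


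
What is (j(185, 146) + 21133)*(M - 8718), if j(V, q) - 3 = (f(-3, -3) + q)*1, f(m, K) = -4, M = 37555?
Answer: 613593686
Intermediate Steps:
j(V, q) = -1 + q (j(V, q) = 3 + (-4 + q)*1 = 3 + (-4 + q) = -1 + q)
(j(185, 146) + 21133)*(M - 8718) = ((-1 + 146) + 21133)*(37555 - 8718) = (145 + 21133)*28837 = 21278*28837 = 613593686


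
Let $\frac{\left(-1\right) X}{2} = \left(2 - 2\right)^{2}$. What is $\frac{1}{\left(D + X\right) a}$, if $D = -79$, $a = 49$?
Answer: $- \frac{1}{3871} \approx -0.00025833$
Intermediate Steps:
$X = 0$ ($X = - 2 \left(2 - 2\right)^{2} = - 2 \cdot 0^{2} = \left(-2\right) 0 = 0$)
$\frac{1}{\left(D + X\right) a} = \frac{1}{\left(-79 + 0\right) 49} = \frac{1}{\left(-79\right) 49} = \frac{1}{-3871} = - \frac{1}{3871}$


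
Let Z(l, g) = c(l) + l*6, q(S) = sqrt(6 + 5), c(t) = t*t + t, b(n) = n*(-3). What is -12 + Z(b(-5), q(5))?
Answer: 318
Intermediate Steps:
b(n) = -3*n
c(t) = t + t**2 (c(t) = t**2 + t = t + t**2)
q(S) = sqrt(11)
Z(l, g) = 6*l + l*(1 + l) (Z(l, g) = l*(1 + l) + l*6 = l*(1 + l) + 6*l = 6*l + l*(1 + l))
-12 + Z(b(-5), q(5)) = -12 + (-3*(-5))*(7 - 3*(-5)) = -12 + 15*(7 + 15) = -12 + 15*22 = -12 + 330 = 318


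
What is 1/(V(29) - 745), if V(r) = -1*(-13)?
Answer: -1/732 ≈ -0.0013661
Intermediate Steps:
V(r) = 13
1/(V(29) - 745) = 1/(13 - 745) = 1/(-732) = -1/732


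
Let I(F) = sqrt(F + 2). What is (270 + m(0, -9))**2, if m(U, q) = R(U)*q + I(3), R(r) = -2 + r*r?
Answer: (288 + sqrt(5))**2 ≈ 84237.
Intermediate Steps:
R(r) = -2 + r**2
I(F) = sqrt(2 + F)
m(U, q) = sqrt(5) + q*(-2 + U**2) (m(U, q) = (-2 + U**2)*q + sqrt(2 + 3) = q*(-2 + U**2) + sqrt(5) = sqrt(5) + q*(-2 + U**2))
(270 + m(0, -9))**2 = (270 + (sqrt(5) - 9*(-2 + 0**2)))**2 = (270 + (sqrt(5) - 9*(-2 + 0)))**2 = (270 + (sqrt(5) - 9*(-2)))**2 = (270 + (sqrt(5) + 18))**2 = (270 + (18 + sqrt(5)))**2 = (288 + sqrt(5))**2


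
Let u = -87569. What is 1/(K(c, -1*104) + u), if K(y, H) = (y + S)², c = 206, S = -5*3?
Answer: -1/51088 ≈ -1.9574e-5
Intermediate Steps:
S = -15
K(y, H) = (-15 + y)² (K(y, H) = (y - 15)² = (-15 + y)²)
1/(K(c, -1*104) + u) = 1/((-15 + 206)² - 87569) = 1/(191² - 87569) = 1/(36481 - 87569) = 1/(-51088) = -1/51088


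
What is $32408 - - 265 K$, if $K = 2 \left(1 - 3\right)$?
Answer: $31348$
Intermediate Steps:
$K = -4$ ($K = 2 \left(1 - 3\right) = 2 \left(-2\right) = -4$)
$32408 - - 265 K = 32408 - \left(-265\right) \left(-4\right) = 32408 - 1060 = 31348$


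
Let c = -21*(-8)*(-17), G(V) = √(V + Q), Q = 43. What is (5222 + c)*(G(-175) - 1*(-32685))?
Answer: 77332710 + 4732*I*√33 ≈ 7.7333e+7 + 27183.0*I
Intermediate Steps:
G(V) = √(43 + V) (G(V) = √(V + 43) = √(43 + V))
c = -2856 (c = 168*(-17) = -2856)
(5222 + c)*(G(-175) - 1*(-32685)) = (5222 - 2856)*(√(43 - 175) - 1*(-32685)) = 2366*(√(-132) + 32685) = 2366*(2*I*√33 + 32685) = 2366*(32685 + 2*I*√33) = 77332710 + 4732*I*√33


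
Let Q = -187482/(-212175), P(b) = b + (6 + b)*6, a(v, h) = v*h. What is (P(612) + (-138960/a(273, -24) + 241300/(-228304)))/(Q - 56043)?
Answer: -83911059174375/1083499722552884 ≈ -0.077444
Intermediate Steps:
a(v, h) = h*v
P(b) = 36 + 7*b (P(b) = b + (36 + 6*b) = 36 + 7*b)
Q = 62494/70725 (Q = -187482*(-1/212175) = 62494/70725 ≈ 0.88362)
(P(612) + (-138960/a(273, -24) + 241300/(-228304)))/(Q - 56043) = ((36 + 7*612) + (-138960/((-24*273)) + 241300/(-228304)))/(62494/70725 - 56043) = ((36 + 4284) + (-138960/(-6552) + 241300*(-1/228304)))/(-3963578681/70725) = (4320 + (-138960*(-1/6552) - 3175/3004))*(-70725/3963578681) = (4320 + (1930/91 - 3175/3004))*(-70725/3963578681) = (4320 + 5508795/273364)*(-70725/3963578681) = (1186441275/273364)*(-70725/3963578681) = -83911059174375/1083499722552884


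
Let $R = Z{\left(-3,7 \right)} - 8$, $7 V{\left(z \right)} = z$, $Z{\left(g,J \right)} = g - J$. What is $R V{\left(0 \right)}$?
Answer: $0$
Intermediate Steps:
$V{\left(z \right)} = \frac{z}{7}$
$R = -18$ ($R = \left(-3 - 7\right) - 8 = -10 - 8 = -18$)
$R V{\left(0 \right)} = - 18 \cdot \frac{1}{7} \cdot 0 = \left(-18\right) 0 = 0$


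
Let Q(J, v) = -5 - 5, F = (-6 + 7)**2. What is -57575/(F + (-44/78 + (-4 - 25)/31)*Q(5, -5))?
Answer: -69608175/19339 ≈ -3599.4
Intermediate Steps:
F = 1 (F = 1**2 = 1)
Q(J, v) = -10
-57575/(F + (-44/78 + (-4 - 25)/31)*Q(5, -5)) = -57575/(1 + (-44/78 + (-4 - 25)/31)*(-10)) = -57575/(1 + (-44*1/78 - 29*1/31)*(-10)) = -57575/(1 + (-22/39 - 29/31)*(-10)) = -57575/(1 - 1813/1209*(-10)) = -57575/(1 + 18130/1209) = -57575/19339/1209 = -57575*1209/19339 = -69608175/19339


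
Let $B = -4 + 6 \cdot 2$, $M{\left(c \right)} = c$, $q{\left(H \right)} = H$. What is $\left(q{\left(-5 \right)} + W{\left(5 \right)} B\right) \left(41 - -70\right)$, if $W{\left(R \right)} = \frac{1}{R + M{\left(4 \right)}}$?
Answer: $- \frac{1369}{3} \approx -456.33$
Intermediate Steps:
$B = 8$ ($B = -4 + 12 = 8$)
$W{\left(R \right)} = \frac{1}{4 + R}$ ($W{\left(R \right)} = \frac{1}{R + 4} = \frac{1}{4 + R}$)
$\left(q{\left(-5 \right)} + W{\left(5 \right)} B\right) \left(41 - -70\right) = \left(-5 + \frac{1}{4 + 5} \cdot 8\right) \left(41 - -70\right) = \left(-5 + \frac{1}{9} \cdot 8\right) \left(41 + 70\right) = \left(-5 + \frac{1}{9} \cdot 8\right) 111 = \left(-5 + \frac{8}{9}\right) 111 = \left(- \frac{37}{9}\right) 111 = - \frac{1369}{3}$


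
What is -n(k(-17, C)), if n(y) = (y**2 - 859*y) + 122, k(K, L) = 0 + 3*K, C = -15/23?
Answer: -46532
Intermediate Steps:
C = -15/23 (C = -15*1/23 = -15/23 ≈ -0.65217)
k(K, L) = 3*K
n(y) = 122 + y**2 - 859*y
-n(k(-17, C)) = -(122 + (3*(-17))**2 - 2577*(-17)) = -(122 + (-51)**2 - 859*(-51)) = -(122 + 2601 + 43809) = -1*46532 = -46532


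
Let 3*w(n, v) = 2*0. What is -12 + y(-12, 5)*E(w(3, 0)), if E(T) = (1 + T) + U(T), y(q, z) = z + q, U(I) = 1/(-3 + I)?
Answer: -50/3 ≈ -16.667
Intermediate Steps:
w(n, v) = 0 (w(n, v) = (2*0)/3 = (⅓)*0 = 0)
y(q, z) = q + z
E(T) = 1 + T + 1/(-3 + T) (E(T) = (1 + T) + 1/(-3 + T) = 1 + T + 1/(-3 + T))
-12 + y(-12, 5)*E(w(3, 0)) = -12 + (-12 + 5)*((1 + (1 + 0)*(-3 + 0))/(-3 + 0)) = -12 - 7*(1 + 1*(-3))/(-3) = -12 - (-7)*(1 - 3)/3 = -12 - (-7)*(-2)/3 = -12 - 7*⅔ = -12 - 14/3 = -50/3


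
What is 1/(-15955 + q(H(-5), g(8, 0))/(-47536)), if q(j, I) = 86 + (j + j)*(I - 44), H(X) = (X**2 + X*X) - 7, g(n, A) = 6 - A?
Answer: -23768/379216849 ≈ -6.2676e-5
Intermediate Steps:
H(X) = -7 + 2*X**2 (H(X) = (X**2 + X**2) - 7 = 2*X**2 - 7 = -7 + 2*X**2)
q(j, I) = 86 + 2*j*(-44 + I) (q(j, I) = 86 + (2*j)*(-44 + I) = 86 + 2*j*(-44 + I))
1/(-15955 + q(H(-5), g(8, 0))/(-47536)) = 1/(-15955 + (86 - 88*(-7 + 2*(-5)**2) + 2*(6 - 1*0)*(-7 + 2*(-5)**2))/(-47536)) = 1/(-15955 + (86 - 88*(-7 + 2*25) + 2*(6 + 0)*(-7 + 2*25))*(-1/47536)) = 1/(-15955 + (86 - 88*(-7 + 50) + 2*6*(-7 + 50))*(-1/47536)) = 1/(-15955 + (86 - 88*43 + 2*6*43)*(-1/47536)) = 1/(-15955 + (86 - 3784 + 516)*(-1/47536)) = 1/(-15955 - 3182*(-1/47536)) = 1/(-15955 + 1591/23768) = 1/(-379216849/23768) = -23768/379216849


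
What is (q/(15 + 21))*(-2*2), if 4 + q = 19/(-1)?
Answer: 23/9 ≈ 2.5556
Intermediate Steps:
q = -23 (q = -4 + 19/(-1) = -4 + 19*(-1) = -4 - 19 = -23)
(q/(15 + 21))*(-2*2) = (-23/(15 + 21))*(-2*2) = -23/36*(-4) = 23/9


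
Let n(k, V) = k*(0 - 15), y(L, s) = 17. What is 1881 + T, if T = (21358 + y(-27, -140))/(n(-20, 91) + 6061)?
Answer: 11986416/6361 ≈ 1884.4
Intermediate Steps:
n(k, V) = -15*k (n(k, V) = k*(-15) = -15*k)
T = 21375/6361 (T = (21358 + 17)/(-15*(-20) + 6061) = 21375/(300 + 6061) = 21375/6361 ≈ 3.3603)
1881 + T = 1881 + 21375/6361 = 11986416/6361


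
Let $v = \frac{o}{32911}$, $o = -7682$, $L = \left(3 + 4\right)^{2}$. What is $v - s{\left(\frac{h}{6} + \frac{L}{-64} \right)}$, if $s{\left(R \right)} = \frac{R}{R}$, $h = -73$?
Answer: $- \frac{40593}{32911} \approx -1.2334$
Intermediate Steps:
$L = 49$ ($L = 7^{2} = 49$)
$s{\left(R \right)} = 1$
$v = - \frac{7682}{32911} \approx -0.23342$
$v - s{\left(\frac{h}{6} + \frac{L}{-64} \right)} = - \frac{7682}{32911} - 1 = - \frac{40593}{32911}$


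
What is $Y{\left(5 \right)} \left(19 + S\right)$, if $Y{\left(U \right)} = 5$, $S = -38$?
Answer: $-95$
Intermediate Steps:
$Y{\left(5 \right)} \left(19 + S\right) = 5 \left(19 - 38\right) = 5 \left(-19\right) = -95$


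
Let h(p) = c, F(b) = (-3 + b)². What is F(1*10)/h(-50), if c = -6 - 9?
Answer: -49/15 ≈ -3.2667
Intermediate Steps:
c = -15
h(p) = -15
F(1*10)/h(-50) = (-3 + 1*10)²/(-15) = (-3 + 10)²*(-1/15) = 7²*(-1/15) = 49*(-1/15) = -49/15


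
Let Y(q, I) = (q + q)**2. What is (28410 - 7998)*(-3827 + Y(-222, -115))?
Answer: 3945823308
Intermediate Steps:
Y(q, I) = 4*q**2 (Y(q, I) = (2*q)**2 = 4*q**2)
(28410 - 7998)*(-3827 + Y(-222, -115)) = (28410 - 7998)*(-3827 + 4*(-222)**2) = 20412*(-3827 + 4*49284) = 20412*(-3827 + 197136) = 20412*193309 = 3945823308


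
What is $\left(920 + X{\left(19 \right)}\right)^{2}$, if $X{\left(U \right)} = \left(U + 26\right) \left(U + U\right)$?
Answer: $6916900$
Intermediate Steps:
$X{\left(U \right)} = 2 U \left(26 + U\right)$ ($X{\left(U \right)} = \left(26 + U\right) 2 U = 2 U \left(26 + U\right)$)
$\left(920 + X{\left(19 \right)}\right)^{2} = \left(920 + 2 \cdot 19 \left(26 + 19\right)\right)^{2} = \left(920 + 2 \cdot 19 \cdot 45\right)^{2} = \left(920 + 1710\right)^{2} = 2630^{2} = 6916900$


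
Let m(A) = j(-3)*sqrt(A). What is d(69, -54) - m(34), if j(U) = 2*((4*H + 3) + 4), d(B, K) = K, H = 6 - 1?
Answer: -54 - 54*sqrt(34) ≈ -368.87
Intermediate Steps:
H = 5
j(U) = 54 (j(U) = 2*((4*5 + 3) + 4) = 2*((20 + 3) + 4) = 2*(23 + 4) = 2*27 = 54)
m(A) = 54*sqrt(A)
d(69, -54) - m(34) = -54 - 54*sqrt(34)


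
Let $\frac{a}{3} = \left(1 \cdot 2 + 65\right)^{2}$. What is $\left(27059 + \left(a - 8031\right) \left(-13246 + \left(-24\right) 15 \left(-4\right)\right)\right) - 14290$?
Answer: $-64164647$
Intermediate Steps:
$a = 13467$ ($a = 3 \left(1 \cdot 2 + 65\right)^{2} = 3 \left(2 + 65\right)^{2} = 3 \cdot 67^{2} = 3 \cdot 4489 = 13467$)
$\left(27059 + \left(a - 8031\right) \left(-13246 + \left(-24\right) 15 \left(-4\right)\right)\right) - 14290 = \left(27059 + \left(13467 - 8031\right) \left(-13246 + \left(-24\right) 15 \left(-4\right)\right)\right) - 14290 = \left(27059 + 5436 \left(-13246 - -1440\right)\right) - 14290 = \left(27059 + 5436 \left(-13246 + 1440\right)\right) - 14290 = \left(27059 + 5436 \left(-11806\right)\right) - 14290 = \left(27059 - 64177416\right) - 14290 = -64150357 - 14290 = -64164647$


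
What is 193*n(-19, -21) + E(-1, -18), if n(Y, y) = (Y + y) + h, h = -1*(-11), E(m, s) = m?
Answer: -5598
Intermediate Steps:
h = 11
n(Y, y) = 11 + Y + y (n(Y, y) = (Y + y) + 11 = 11 + Y + y)
193*n(-19, -21) + E(-1, -18) = 193*(11 - 19 - 21) - 1 = 193*(-29) - 1 = -5597 - 1 = -5598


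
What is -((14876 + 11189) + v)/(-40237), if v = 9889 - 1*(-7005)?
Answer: 42959/40237 ≈ 1.0676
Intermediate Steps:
v = 16894 (v = 9889 + 7005 = 16894)
-((14876 + 11189) + v)/(-40237) = -((14876 + 11189) + 16894)/(-40237) = -(26065 + 16894)*(-1)/40237 = -42959*(-1)/40237 = -1*(-42959/40237) = 42959/40237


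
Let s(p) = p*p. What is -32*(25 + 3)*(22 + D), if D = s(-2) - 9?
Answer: -15232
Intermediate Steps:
s(p) = p²
D = -5 (D = (-2)² - 9 = 4 - 9 = -5)
-32*(25 + 3)*(22 + D) = -32*(25 + 3)*(22 - 5) = -896*17 = -32*476 = -15232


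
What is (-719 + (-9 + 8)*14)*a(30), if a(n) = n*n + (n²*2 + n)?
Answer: -2001090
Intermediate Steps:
a(n) = n + 3*n² (a(n) = n² + (2*n² + n) = n² + (n + 2*n²) = n + 3*n²)
(-719 + (-9 + 8)*14)*a(30) = (-719 + (-9 + 8)*14)*(30*(1 + 3*30)) = (-719 - 1*14)*(30*(1 + 90)) = (-719 - 14)*(30*91) = -733*2730 = -2001090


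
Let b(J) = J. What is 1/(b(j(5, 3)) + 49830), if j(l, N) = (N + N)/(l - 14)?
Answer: 3/149488 ≈ 2.0068e-5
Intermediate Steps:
j(l, N) = 2*N/(-14 + l) (j(l, N) = (2*N)/(-14 + l) = 2*N/(-14 + l))
1/(b(j(5, 3)) + 49830) = 1/(2*3/(-14 + 5) + 49830) = 1/(2*3/(-9) + 49830) = 1/(2*3*(-⅑) + 49830) = 1/(-⅔ + 49830) = 1/(149488/3) = 3/149488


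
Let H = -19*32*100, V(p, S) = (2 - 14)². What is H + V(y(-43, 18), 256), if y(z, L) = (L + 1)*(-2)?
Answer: -60656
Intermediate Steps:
y(z, L) = -2 - 2*L (y(z, L) = (1 + L)*(-2) = -2 - 2*L)
V(p, S) = 144 (V(p, S) = (-12)² = 144)
H = -60800 (H = -608*100 = -60800)
H + V(y(-43, 18), 256) = -60800 + 144 = -60656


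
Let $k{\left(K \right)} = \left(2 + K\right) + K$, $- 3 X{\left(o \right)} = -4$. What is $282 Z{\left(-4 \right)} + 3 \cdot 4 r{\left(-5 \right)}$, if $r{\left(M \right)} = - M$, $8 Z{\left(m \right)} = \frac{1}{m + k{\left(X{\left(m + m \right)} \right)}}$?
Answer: $\frac{903}{8} \approx 112.88$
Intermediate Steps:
$X{\left(o \right)} = \frac{4}{3}$ ($X{\left(o \right)} = \left(- \frac{1}{3}\right) \left(-4\right) = \frac{4}{3}$)
$k{\left(K \right)} = 2 + 2 K$
$Z{\left(m \right)} = \frac{1}{8 \left(\frac{14}{3} + m\right)}$ ($Z{\left(m \right)} = \frac{1}{8 \left(m + \left(2 + 2 \cdot \frac{4}{3}\right)\right)} = \frac{1}{8 \left(m + \left(2 + \frac{8}{3}\right)\right)} = \frac{1}{8 \left(m + \frac{14}{3}\right)} = \frac{1}{8 \left(\frac{14}{3} + m\right)}$)
$282 Z{\left(-4 \right)} + 3 \cdot 4 r{\left(-5 \right)} = 282 \frac{3}{8 \left(14 + 3 \left(-4\right)\right)} + 3 \cdot 4 \left(\left(-1\right) \left(-5\right)\right) = 282 \frac{3}{8 \left(14 - 12\right)} + 12 \cdot 5 = 282 \frac{3}{8 \cdot 2} + 60 = 282 \cdot \frac{3}{8} \cdot \frac{1}{2} + 60 = 282 \cdot \frac{3}{16} + 60 = \frac{423}{8} + 60 = \frac{903}{8}$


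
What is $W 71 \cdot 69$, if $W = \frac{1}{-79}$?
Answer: $- \frac{4899}{79} \approx -62.013$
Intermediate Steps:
$W = - \frac{1}{79} \approx -0.012658$
$W 71 \cdot 69 = \left(- \frac{1}{79}\right) 71 \cdot 69 = \left(- \frac{71}{79}\right) 69 = - \frac{4899}{79}$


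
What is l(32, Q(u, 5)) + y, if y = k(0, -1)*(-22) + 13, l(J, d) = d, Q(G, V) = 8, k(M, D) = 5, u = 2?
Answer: -89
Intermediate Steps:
y = -97 (y = 5*(-22) + 13 = -110 + 13 = -97)
l(32, Q(u, 5)) + y = 8 - 97 = -89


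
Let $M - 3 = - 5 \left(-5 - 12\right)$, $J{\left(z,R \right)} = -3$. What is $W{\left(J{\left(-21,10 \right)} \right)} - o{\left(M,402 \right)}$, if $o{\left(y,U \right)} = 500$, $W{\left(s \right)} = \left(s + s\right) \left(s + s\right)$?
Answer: $-464$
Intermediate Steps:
$M = 88$ ($M = 3 - 5 \left(-5 - 12\right) = 3 - -85 = 3 + 85 = 88$)
$W{\left(s \right)} = 4 s^{2}$ ($W{\left(s \right)} = 2 s 2 s = 4 s^{2}$)
$W{\left(J{\left(-21,10 \right)} \right)} - o{\left(M,402 \right)} = 4 \left(-3\right)^{2} - 500 = 4 \cdot 9 - 500 = 36 - 500 = -464$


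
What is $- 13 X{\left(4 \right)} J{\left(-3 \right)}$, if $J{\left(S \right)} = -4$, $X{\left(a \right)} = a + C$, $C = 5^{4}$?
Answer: $32708$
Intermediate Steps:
$C = 625$
$X{\left(a \right)} = 625 + a$ ($X{\left(a \right)} = a + 625 = 625 + a$)
$- 13 X{\left(4 \right)} J{\left(-3 \right)} = - 13 \left(625 + 4\right) \left(-4\right) = \left(-13\right) 629 \left(-4\right) = \left(-8177\right) \left(-4\right) = 32708$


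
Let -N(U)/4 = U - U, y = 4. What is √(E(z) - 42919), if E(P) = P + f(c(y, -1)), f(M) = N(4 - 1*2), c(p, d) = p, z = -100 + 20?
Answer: I*√42999 ≈ 207.36*I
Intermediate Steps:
z = -80
N(U) = 0 (N(U) = -4*(U - U) = -4*0 = 0)
f(M) = 0
E(P) = P (E(P) = P + 0 = P)
√(E(z) - 42919) = √(-80 - 42919) = √(-42999) = I*√42999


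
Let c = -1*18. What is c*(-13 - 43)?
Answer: 1008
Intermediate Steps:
c = -18
c*(-13 - 43) = -18*(-13 - 43) = -18*(-56) = 1008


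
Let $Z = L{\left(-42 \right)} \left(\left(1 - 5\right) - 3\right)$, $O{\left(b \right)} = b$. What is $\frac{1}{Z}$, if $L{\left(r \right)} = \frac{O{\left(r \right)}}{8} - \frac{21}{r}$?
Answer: $\frac{4}{133} \approx 0.030075$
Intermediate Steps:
$L{\left(r \right)} = - \frac{21}{r} + \frac{r}{8}$ ($L{\left(r \right)} = \frac{r}{8} - \frac{21}{r} = - \frac{21}{r} + \frac{r}{8}$)
$Z = \frac{133}{4}$ ($Z = \left(- \frac{21}{-42} + \frac{1}{8} \left(-42\right)\right) \left(\left(1 - 5\right) - 3\right) = \left(\left(-21\right) \left(- \frac{1}{42}\right) - \frac{21}{4}\right) \left(-4 + \left(-5 + 2\right)\right) = \left(\frac{1}{2} - \frac{21}{4}\right) \left(-4 - 3\right) = \left(- \frac{19}{4}\right) \left(-7\right) = \frac{133}{4} \approx 33.25$)
$\frac{1}{Z} = \frac{1}{\frac{133}{4}} = \frac{4}{133}$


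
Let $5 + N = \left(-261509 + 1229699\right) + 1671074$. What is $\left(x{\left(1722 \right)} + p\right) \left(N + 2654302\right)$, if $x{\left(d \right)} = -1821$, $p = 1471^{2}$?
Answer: $11444784753220$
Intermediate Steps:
$p = 2163841$
$N = 2639259$ ($N = -5 + \left(\left(-261509 + 1229699\right) + 1671074\right) = -5 + \left(968190 + 1671074\right) = -5 + 2639264 = 2639259$)
$\left(x{\left(1722 \right)} + p\right) \left(N + 2654302\right) = \left(-1821 + 2163841\right) \left(2639259 + 2654302\right) = 2162020 \cdot 5293561 = 11444784753220$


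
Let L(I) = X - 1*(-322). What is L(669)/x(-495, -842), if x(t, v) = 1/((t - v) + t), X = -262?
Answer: -8880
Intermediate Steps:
x(t, v) = 1/(-v + 2*t)
L(I) = 60 (L(I) = -262 - 1*(-322) = -262 + 322 = 60)
L(669)/x(-495, -842) = 60/(1/(-1*(-842) + 2*(-495))) = 60/(1/(842 - 990)) = 60/(1/(-148)) = 60/(-1/148) = 60*(-148) = -8880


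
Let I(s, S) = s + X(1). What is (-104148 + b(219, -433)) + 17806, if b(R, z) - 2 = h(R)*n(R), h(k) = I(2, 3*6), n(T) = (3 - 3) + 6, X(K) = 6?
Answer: -86292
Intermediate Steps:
n(T) = 6 (n(T) = 0 + 6 = 6)
I(s, S) = 6 + s (I(s, S) = s + 6 = 6 + s)
h(k) = 8 (h(k) = 6 + 2 = 8)
b(R, z) = 50 (b(R, z) = 2 + 8*6 = 2 + 48 = 50)
(-104148 + b(219, -433)) + 17806 = (-104148 + 50) + 17806 = -104098 + 17806 = -86292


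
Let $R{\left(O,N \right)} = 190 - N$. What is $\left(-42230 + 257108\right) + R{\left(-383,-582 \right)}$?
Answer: $215650$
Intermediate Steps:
$\left(-42230 + 257108\right) + R{\left(-383,-582 \right)} = \left(-42230 + 257108\right) + \left(190 - -582\right) = 214878 + \left(190 + 582\right) = 214878 + 772 = 215650$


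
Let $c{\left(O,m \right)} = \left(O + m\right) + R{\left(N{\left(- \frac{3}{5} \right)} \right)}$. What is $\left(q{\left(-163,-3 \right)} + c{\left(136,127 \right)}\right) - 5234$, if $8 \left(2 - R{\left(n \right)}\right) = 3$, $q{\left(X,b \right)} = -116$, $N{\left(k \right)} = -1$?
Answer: $- \frac{40683}{8} \approx -5085.4$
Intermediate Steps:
$R{\left(n \right)} = \frac{13}{8}$ ($R{\left(n \right)} = 2 - \frac{3}{8} = \frac{13}{8}$)
$c{\left(O,m \right)} = \frac{13}{8} + O + m$ ($c{\left(O,m \right)} = \left(O + m\right) + \frac{13}{8} = \frac{13}{8} + O + m$)
$\left(q{\left(-163,-3 \right)} + c{\left(136,127 \right)}\right) - 5234 = \left(-116 + \left(\frac{13}{8} + 136 + 127\right)\right) - 5234 = \left(-116 + \frac{2117}{8}\right) - 5234 = \frac{1189}{8} - 5234 = - \frac{40683}{8}$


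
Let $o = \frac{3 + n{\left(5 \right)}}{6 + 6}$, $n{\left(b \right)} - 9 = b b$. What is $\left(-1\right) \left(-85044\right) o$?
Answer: $262219$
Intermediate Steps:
$n{\left(b \right)} = 9 + b^{2}$ ($n{\left(b \right)} = 9 + b b = 9 + b^{2}$)
$o = \frac{37}{12}$ ($o = \frac{3 + \left(9 + 5^{2}\right)}{6 + 6} = \frac{3 + \left(9 + 25\right)}{12} = \left(3 + 34\right) \frac{1}{12} = 37 \cdot \frac{1}{12} = \frac{37}{12} \approx 3.0833$)
$\left(-1\right) \left(-85044\right) o = \left(-1\right) \left(-85044\right) \frac{37}{12} = 85044 \cdot \frac{37}{12} = 262219$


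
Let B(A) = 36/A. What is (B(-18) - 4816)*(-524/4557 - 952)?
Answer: 6968093528/1519 ≈ 4.5873e+6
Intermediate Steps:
(B(-18) - 4816)*(-524/4557 - 952) = (36/(-18) - 4816)*(-524/4557 - 952) = (36*(-1/18) - 4816)*(-524*1/4557 - 952) = (-2 - 4816)*(-524/4557 - 952) = -4818*(-4338788/4557) = 6968093528/1519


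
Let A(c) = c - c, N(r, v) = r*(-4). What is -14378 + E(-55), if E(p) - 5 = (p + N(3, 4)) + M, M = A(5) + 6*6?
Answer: -14404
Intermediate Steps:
N(r, v) = -4*r
A(c) = 0
M = 36 (M = 0 + 6*6 = 0 + 36 = 36)
E(p) = 29 + p (E(p) = 5 + ((p - 4*3) + 36) = 5 + ((p - 12) + 36) = 5 + ((-12 + p) + 36) = 5 + (24 + p) = 29 + p)
-14378 + E(-55) = -14378 + (29 - 55) = -14378 - 26 = -14404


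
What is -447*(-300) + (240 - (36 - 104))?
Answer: 134408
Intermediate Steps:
-447*(-300) + (240 - (36 - 104)) = 134100 + (240 - 1*(-68)) = 134100 + (240 + 68) = 134100 + 308 = 134408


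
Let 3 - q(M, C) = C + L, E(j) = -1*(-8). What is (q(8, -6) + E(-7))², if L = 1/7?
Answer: 13924/49 ≈ 284.16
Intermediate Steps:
L = ⅐ ≈ 0.14286
E(j) = 8
q(M, C) = 20/7 - C (q(M, C) = 3 - (C + ⅐) = 3 - (⅐ + C) = 3 + (-⅐ - C) = 20/7 - C)
(q(8, -6) + E(-7))² = ((20/7 - 1*(-6)) + 8)² = ((20/7 + 6) + 8)² = (62/7 + 8)² = (118/7)² = 13924/49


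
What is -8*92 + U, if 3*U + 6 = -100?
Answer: -2314/3 ≈ -771.33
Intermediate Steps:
U = -106/3 (U = -2 + (⅓)*(-100) = -2 - 100/3 = -106/3 ≈ -35.333)
-8*92 + U = -8*92 - 106/3 = -736 - 106/3 = -2314/3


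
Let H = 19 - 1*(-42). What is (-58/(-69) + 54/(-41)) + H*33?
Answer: 5693429/2829 ≈ 2012.5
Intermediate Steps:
H = 61 (H = 19 + 42 = 61)
(-58/(-69) + 54/(-41)) + H*33 = (-58/(-69) + 54/(-41)) + 61*33 = (-58*(-1/69) + 54*(-1/41)) + 2013 = (58/69 - 54/41) + 2013 = -1348/2829 + 2013 = 5693429/2829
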